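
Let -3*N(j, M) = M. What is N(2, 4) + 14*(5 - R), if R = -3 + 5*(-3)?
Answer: 962/3 ≈ 320.67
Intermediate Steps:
N(j, M) = -M/3
R = -18 (R = -3 - 15 = -18)
N(2, 4) + 14*(5 - R) = -1/3*4 + 14*(5 - 1*(-18)) = -4/3 + 14*(5 + 18) = -4/3 + 14*23 = -4/3 + 322 = 962/3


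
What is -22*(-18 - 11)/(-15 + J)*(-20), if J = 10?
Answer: 2552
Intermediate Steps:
-22*(-18 - 11)/(-15 + J)*(-20) = -22*(-18 - 11)/(-15 + 10)*(-20) = -(-638)/(-5)*(-20) = -(-638)*(-1)/5*(-20) = -22*29/5*(-20) = -638/5*(-20) = 2552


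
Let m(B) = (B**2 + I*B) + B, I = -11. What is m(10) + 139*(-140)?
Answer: -19460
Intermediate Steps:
m(B) = B**2 - 10*B (m(B) = (B**2 - 11*B) + B = B**2 - 10*B)
m(10) + 139*(-140) = 10*(-10 + 10) + 139*(-140) = 10*0 - 19460 = 0 - 19460 = -19460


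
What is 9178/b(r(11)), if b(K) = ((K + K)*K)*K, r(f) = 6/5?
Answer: 573625/216 ≈ 2655.7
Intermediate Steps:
r(f) = 6/5 (r(f) = 6*(⅕) = 6/5)
b(K) = 2*K³ (b(K) = ((2*K)*K)*K = (2*K²)*K = 2*K³)
9178/b(r(11)) = 9178/((2*(6/5)³)) = 9178/((2*(216/125))) = 9178/(432/125) = 9178*(125/432) = 573625/216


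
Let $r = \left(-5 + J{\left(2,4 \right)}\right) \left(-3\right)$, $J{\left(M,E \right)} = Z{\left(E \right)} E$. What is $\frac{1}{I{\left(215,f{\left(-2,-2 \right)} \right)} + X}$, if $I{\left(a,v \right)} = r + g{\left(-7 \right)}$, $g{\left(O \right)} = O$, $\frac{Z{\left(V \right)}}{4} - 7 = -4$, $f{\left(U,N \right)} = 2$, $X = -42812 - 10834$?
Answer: $- \frac{1}{53782} \approx -1.8594 \cdot 10^{-5}$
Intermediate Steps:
$X = -53646$
$Z{\left(V \right)} = 12$ ($Z{\left(V \right)} = 28 + 4 \left(-4\right) = 28 - 16 = 12$)
$J{\left(M,E \right)} = 12 E$
$r = -129$ ($r = \left(-5 + 12 \cdot 4\right) \left(-3\right) = \left(-5 + 48\right) \left(-3\right) = 43 \left(-3\right) = -129$)
$I{\left(a,v \right)} = -136$ ($I{\left(a,v \right)} = -129 - 7 = -136$)
$\frac{1}{I{\left(215,f{\left(-2,-2 \right)} \right)} + X} = \frac{1}{-136 - 53646} = \frac{1}{-53782} = - \frac{1}{53782}$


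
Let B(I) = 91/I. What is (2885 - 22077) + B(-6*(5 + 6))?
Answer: -1266763/66 ≈ -19193.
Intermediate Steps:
(2885 - 22077) + B(-6*(5 + 6)) = (2885 - 22077) + 91/((-6*(5 + 6))) = -19192 + 91/((-6*11)) = -19192 + 91/(-66) = -19192 + 91*(-1/66) = -19192 - 91/66 = -1266763/66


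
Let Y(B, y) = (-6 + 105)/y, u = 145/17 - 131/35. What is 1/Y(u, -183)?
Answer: -61/33 ≈ -1.8485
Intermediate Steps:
u = 2848/595 (u = 145*(1/17) - 131*1/35 = 145/17 - 131/35 = 2848/595 ≈ 4.7866)
Y(B, y) = 99/y
1/Y(u, -183) = 1/(99/(-183)) = 1/(99*(-1/183)) = 1/(-33/61) = -61/33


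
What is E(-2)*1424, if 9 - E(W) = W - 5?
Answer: 22784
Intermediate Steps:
E(W) = 14 - W (E(W) = 9 - (W - 5) = 9 - (-5 + W) = 9 + (5 - W) = 14 - W)
E(-2)*1424 = (14 - 1*(-2))*1424 = (14 + 2)*1424 = 16*1424 = 22784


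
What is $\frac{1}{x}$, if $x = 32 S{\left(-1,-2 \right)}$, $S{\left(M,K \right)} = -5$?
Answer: $- \frac{1}{160} \approx -0.00625$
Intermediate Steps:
$x = -160$ ($x = 32 \left(-5\right) = -160$)
$\frac{1}{x} = \frac{1}{-160} = - \frac{1}{160}$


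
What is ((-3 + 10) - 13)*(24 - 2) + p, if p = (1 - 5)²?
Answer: -116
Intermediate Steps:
p = 16 (p = (-4)² = 16)
((-3 + 10) - 13)*(24 - 2) + p = ((-3 + 10) - 13)*(24 - 2) + 16 = (7 - 13)*22 + 16 = -6*22 + 16 = -132 + 16 = -116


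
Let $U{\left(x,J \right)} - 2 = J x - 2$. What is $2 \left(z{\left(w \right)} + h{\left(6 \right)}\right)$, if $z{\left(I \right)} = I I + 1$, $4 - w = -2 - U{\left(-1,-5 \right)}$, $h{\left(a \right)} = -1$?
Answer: $242$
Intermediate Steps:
$U{\left(x,J \right)} = J x$ ($U{\left(x,J \right)} = 2 + \left(J x - 2\right) = 2 + \left(-2 + J x\right) = J x$)
$w = 11$ ($w = 4 - \left(-2 - \left(-5\right) \left(-1\right)\right) = 4 - \left(-2 - 5\right) = 4 - -7 = 4 + 7 = 11$)
$z{\left(I \right)} = 1 + I^{2}$ ($z{\left(I \right)} = I^{2} + 1 = 1 + I^{2}$)
$2 \left(z{\left(w \right)} + h{\left(6 \right)}\right) = 2 \left(\left(1 + 11^{2}\right) - 1\right) = 2 \left(\left(1 + 121\right) - 1\right) = 2 \left(122 - 1\right) = 2 \cdot 121 = 242$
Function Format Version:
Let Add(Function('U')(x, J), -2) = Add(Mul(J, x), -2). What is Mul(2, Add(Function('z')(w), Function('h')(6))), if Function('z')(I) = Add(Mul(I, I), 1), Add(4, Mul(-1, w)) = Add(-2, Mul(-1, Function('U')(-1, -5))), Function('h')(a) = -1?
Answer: 242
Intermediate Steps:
Function('U')(x, J) = Mul(J, x) (Function('U')(x, J) = Add(2, Add(Mul(J, x), -2)) = Add(2, Add(-2, Mul(J, x))) = Mul(J, x))
w = 11 (w = Add(4, Mul(-1, Add(-2, Mul(-1, Mul(-5, -1))))) = Add(4, Mul(-1, Add(-2, Mul(-1, 5)))) = Add(4, Mul(-1, Add(-2, -5))) = Add(4, Mul(-1, -7)) = Add(4, 7) = 11)
Function('z')(I) = Add(1, Pow(I, 2)) (Function('z')(I) = Add(Pow(I, 2), 1) = Add(1, Pow(I, 2)))
Mul(2, Add(Function('z')(w), Function('h')(6))) = Mul(2, Add(Add(1, Pow(11, 2)), -1)) = Mul(2, Add(Add(1, 121), -1)) = Mul(2, Add(122, -1)) = Mul(2, 121) = 242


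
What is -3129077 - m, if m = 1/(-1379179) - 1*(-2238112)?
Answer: -7402314357830/1379179 ≈ -5.3672e+6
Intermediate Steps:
m = 3086757070047/1379179 (m = -1/1379179 + 2238112 = 3086757070047/1379179 ≈ 2.2381e+6)
-3129077 - m = -3129077 - 1*3086757070047/1379179 = -3129077 - 3086757070047/1379179 = -7402314357830/1379179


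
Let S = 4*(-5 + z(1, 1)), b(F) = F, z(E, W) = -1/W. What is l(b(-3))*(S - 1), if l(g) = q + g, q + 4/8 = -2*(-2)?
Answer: -25/2 ≈ -12.500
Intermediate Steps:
q = 7/2 (q = -1/2 - 2*(-2) = -1/2 + 4 = 7/2 ≈ 3.5000)
l(g) = 7/2 + g
S = -24 (S = 4*(-5 - 1/1) = 4*(-5 - 1*1) = 4*(-5 - 1) = 4*(-6) = -24)
l(b(-3))*(S - 1) = (7/2 - 3)*(-24 - 1) = (1/2)*(-25) = -25/2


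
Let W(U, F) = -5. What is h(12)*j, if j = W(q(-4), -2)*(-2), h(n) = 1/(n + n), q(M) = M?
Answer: 5/12 ≈ 0.41667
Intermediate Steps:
h(n) = 1/(2*n)
j = 10 (j = -5*(-2) = 10)
h(12)*j = ((1/2)/12)*10 = ((1/2)*(1/12))*10 = (1/24)*10 = 5/12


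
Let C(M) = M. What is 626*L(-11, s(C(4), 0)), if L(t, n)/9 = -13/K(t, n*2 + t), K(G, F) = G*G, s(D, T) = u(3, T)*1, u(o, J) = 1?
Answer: -73242/121 ≈ -605.31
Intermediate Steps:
s(D, T) = 1 (s(D, T) = 1*1 = 1)
K(G, F) = G**2
L(t, n) = -117/t**2 (L(t, n) = 9*(-13/t**2) = -117/t**2)
626*L(-11, s(C(4), 0)) = 626*(-117/(-11)**2) = 626*(-117*1/121) = 626*(-117/121) = -73242/121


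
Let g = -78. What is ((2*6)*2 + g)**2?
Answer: 2916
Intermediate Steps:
((2*6)*2 + g)**2 = ((2*6)*2 - 78)**2 = (12*2 - 78)**2 = (24 - 78)**2 = (-54)**2 = 2916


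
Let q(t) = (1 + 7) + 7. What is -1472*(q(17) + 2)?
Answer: -25024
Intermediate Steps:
q(t) = 15 (q(t) = 8 + 7 = 15)
-1472*(q(17) + 2) = -1472*(15 + 2) = -1472*17 = -25024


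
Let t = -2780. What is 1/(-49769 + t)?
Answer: -1/52549 ≈ -1.9030e-5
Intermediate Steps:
1/(-49769 + t) = 1/(-49769 - 2780) = 1/(-52549) = -1/52549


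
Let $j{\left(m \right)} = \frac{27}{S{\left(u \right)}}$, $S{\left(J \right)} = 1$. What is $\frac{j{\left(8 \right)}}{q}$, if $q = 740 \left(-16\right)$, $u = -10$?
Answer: $- \frac{27}{11840} \approx -0.0022804$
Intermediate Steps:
$q = -11840$
$j{\left(m \right)} = 27$ ($j{\left(m \right)} = \frac{27}{1} = 27 \cdot 1 = 27$)
$\frac{j{\left(8 \right)}}{q} = \frac{27}{-11840} = 27 \left(- \frac{1}{11840}\right) = - \frac{27}{11840}$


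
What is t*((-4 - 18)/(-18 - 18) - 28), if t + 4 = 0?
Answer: 986/9 ≈ 109.56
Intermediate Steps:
t = -4 (t = -4 + 0 = -4)
t*((-4 - 18)/(-18 - 18) - 28) = -4*((-4 - 18)/(-18 - 18) - 28) = -4*(-22/(-36) - 28) = -4*(-22*(-1/36) - 28) = -4*(11/18 - 28) = -4*(-493/18) = 986/9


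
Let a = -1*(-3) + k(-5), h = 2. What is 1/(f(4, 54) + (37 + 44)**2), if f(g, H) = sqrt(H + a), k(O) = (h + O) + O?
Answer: 1/6568 ≈ 0.00015225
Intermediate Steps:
k(O) = 2 + 2*O (k(O) = (2 + O) + O = 2 + 2*O)
a = -5 (a = -1*(-3) + (2 + 2*(-5)) = 3 + (2 - 10) = 3 - 8 = -5)
f(g, H) = sqrt(-5 + H) (f(g, H) = sqrt(H - 5) = sqrt(-5 + H))
1/(f(4, 54) + (37 + 44)**2) = 1/(sqrt(-5 + 54) + (37 + 44)**2) = 1/(sqrt(49) + 81**2) = 1/(7 + 6561) = 1/6568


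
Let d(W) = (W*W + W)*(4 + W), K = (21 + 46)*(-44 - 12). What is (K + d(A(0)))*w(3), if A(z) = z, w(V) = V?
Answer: -11256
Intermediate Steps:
K = -3752 (K = 67*(-56) = -3752)
d(W) = (4 + W)*(W + W²) (d(W) = (W² + W)*(4 + W) = (W + W²)*(4 + W) = (4 + W)*(W + W²))
(K + d(A(0)))*w(3) = (-3752 + 0*(4 + 0² + 5*0))*3 = (-3752 + 0*(4 + 0 + 0))*3 = (-3752 + 0*4)*3 = (-3752 + 0)*3 = -3752*3 = -11256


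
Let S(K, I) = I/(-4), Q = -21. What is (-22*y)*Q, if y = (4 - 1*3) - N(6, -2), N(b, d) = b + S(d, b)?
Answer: -1617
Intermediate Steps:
S(K, I) = -I/4
N(b, d) = 3*b/4 (N(b, d) = b - b/4 = 3*b/4)
y = -7/2 (y = (4 - 1*3) - 3*6/4 = (4 - 3) - 1*9/2 = 1 - 9/2 = -7/2 ≈ -3.5000)
(-22*y)*Q = -22*(-7/2)*(-21) = 77*(-21) = -1617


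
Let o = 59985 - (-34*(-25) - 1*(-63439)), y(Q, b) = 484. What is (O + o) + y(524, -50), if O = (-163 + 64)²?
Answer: 5981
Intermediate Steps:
O = 9801 (O = (-99)² = 9801)
o = -4304 (o = 59985 - (850 + 63439) = 59985 - 1*64289 = 59985 - 64289 = -4304)
(O + o) + y(524, -50) = (9801 - 4304) + 484 = 5497 + 484 = 5981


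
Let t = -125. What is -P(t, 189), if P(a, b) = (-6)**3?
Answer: 216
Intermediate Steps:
P(a, b) = -216
-P(t, 189) = -1*(-216) = 216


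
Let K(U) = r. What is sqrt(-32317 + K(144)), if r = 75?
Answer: 7*I*sqrt(658) ≈ 179.56*I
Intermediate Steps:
K(U) = 75
sqrt(-32317 + K(144)) = sqrt(-32317 + 75) = sqrt(-32242) = 7*I*sqrt(658)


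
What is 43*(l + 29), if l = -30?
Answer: -43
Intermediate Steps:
43*(l + 29) = 43*(-30 + 29) = 43*(-1) = -43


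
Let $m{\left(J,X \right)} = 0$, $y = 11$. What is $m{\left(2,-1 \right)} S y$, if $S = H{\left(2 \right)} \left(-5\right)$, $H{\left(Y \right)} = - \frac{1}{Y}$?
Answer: $0$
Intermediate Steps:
$S = \frac{5}{2}$ ($S = - \frac{1}{2} \left(-5\right) = \left(-1\right) \frac{1}{2} \left(-5\right) = \left(- \frac{1}{2}\right) \left(-5\right) = \frac{5}{2} \approx 2.5$)
$m{\left(2,-1 \right)} S y = 0 \cdot \frac{5}{2} \cdot 11 = 0 \cdot 11 = 0$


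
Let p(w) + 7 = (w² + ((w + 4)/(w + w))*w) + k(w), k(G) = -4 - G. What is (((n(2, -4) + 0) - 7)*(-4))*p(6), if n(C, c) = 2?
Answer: 480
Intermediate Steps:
p(w) = -9 + w² - w/2 (p(w) = -7 + ((w² + ((w + 4)/(w + w))*w) + (-4 - w)) = -7 + ((w² + ((4 + w)/((2*w)))*w) + (-4 - w)) = -7 + ((w² + ((4 + w)*(1/(2*w)))*w) + (-4 - w)) = -7 + ((w² + ((4 + w)/(2*w))*w) + (-4 - w)) = -7 + ((w² + (2 + w/2)) + (-4 - w)) = -7 + ((2 + w² + w/2) + (-4 - w)) = -7 + (-2 + w² - w/2) = -9 + w² - w/2)
(((n(2, -4) + 0) - 7)*(-4))*p(6) = (((2 + 0) - 7)*(-4))*(-9 + 6² - ½*6) = ((2 - 7)*(-4))*(-9 + 36 - 3) = -5*(-4)*24 = 20*24 = 480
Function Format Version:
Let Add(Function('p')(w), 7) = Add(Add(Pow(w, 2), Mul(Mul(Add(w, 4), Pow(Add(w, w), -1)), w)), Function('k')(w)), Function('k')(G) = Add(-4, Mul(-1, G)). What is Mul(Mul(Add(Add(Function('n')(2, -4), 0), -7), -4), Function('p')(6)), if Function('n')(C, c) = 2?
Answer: 480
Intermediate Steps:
Function('p')(w) = Add(-9, Pow(w, 2), Mul(Rational(-1, 2), w)) (Function('p')(w) = Add(-7, Add(Add(Pow(w, 2), Mul(Mul(Add(w, 4), Pow(Add(w, w), -1)), w)), Add(-4, Mul(-1, w)))) = Add(-7, Add(Add(Pow(w, 2), Mul(Mul(Add(4, w), Pow(Mul(2, w), -1)), w)), Add(-4, Mul(-1, w)))) = Add(-7, Add(Add(Pow(w, 2), Mul(Mul(Add(4, w), Mul(Rational(1, 2), Pow(w, -1))), w)), Add(-4, Mul(-1, w)))) = Add(-7, Add(Add(Pow(w, 2), Mul(Mul(Rational(1, 2), Pow(w, -1), Add(4, w)), w)), Add(-4, Mul(-1, w)))) = Add(-7, Add(Add(Pow(w, 2), Add(2, Mul(Rational(1, 2), w))), Add(-4, Mul(-1, w)))) = Add(-7, Add(Add(2, Pow(w, 2), Mul(Rational(1, 2), w)), Add(-4, Mul(-1, w)))) = Add(-7, Add(-2, Pow(w, 2), Mul(Rational(-1, 2), w))) = Add(-9, Pow(w, 2), Mul(Rational(-1, 2), w)))
Mul(Mul(Add(Add(Function('n')(2, -4), 0), -7), -4), Function('p')(6)) = Mul(Mul(Add(Add(2, 0), -7), -4), Add(-9, Pow(6, 2), Mul(Rational(-1, 2), 6))) = Mul(Mul(Add(2, -7), -4), Add(-9, 36, -3)) = Mul(Mul(-5, -4), 24) = Mul(20, 24) = 480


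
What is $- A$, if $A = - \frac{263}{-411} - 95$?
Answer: $\frac{38782}{411} \approx 94.36$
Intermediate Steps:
$A = - \frac{38782}{411}$ ($A = \left(-263\right) \left(- \frac{1}{411}\right) - 95 = \frac{263}{411} - 95 = - \frac{38782}{411} \approx -94.36$)
$- A = \left(-1\right) \left(- \frac{38782}{411}\right) = \frac{38782}{411}$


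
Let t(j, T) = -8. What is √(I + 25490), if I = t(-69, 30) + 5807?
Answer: √31289 ≈ 176.89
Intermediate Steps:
I = 5799 (I = -8 + 5807 = 5799)
√(I + 25490) = √(5799 + 25490) = √31289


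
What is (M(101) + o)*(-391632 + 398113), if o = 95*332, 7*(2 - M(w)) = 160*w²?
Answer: -9147063046/7 ≈ -1.3067e+9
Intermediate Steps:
M(w) = 2 - 160*w²/7
o = 31540
(M(101) + o)*(-391632 + 398113) = ((2 - 160/7*101²) + 31540)*(-391632 + 398113) = ((2 - 160/7*10201) + 31540)*6481 = ((2 - 1632160/7) + 31540)*6481 = (-1632146/7 + 31540)*6481 = -1411366/7*6481 = -9147063046/7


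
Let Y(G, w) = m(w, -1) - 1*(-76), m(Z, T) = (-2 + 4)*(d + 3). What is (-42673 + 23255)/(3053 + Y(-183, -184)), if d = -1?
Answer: -19418/3133 ≈ -6.1979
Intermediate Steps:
m(Z, T) = 4 (m(Z, T) = (-2 + 4)*(-1 + 3) = 2*2 = 4)
Y(G, w) = 80 (Y(G, w) = 4 - 1*(-76) = 4 + 76 = 80)
(-42673 + 23255)/(3053 + Y(-183, -184)) = (-42673 + 23255)/(3053 + 80) = -19418/3133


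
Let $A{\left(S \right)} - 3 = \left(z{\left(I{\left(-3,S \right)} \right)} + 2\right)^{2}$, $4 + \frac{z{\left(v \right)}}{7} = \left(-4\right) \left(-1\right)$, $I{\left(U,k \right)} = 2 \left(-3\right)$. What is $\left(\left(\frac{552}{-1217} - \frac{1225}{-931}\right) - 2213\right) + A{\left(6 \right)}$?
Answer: $- \frac{50989401}{23123} \approx -2205.1$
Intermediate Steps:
$I{\left(U,k \right)} = -6$
$z{\left(v \right)} = 0$ ($z{\left(v \right)} = -28 + 7 \left(\left(-4\right) \left(-1\right)\right) = -28 + 7 \cdot 4 = -28 + 28 = 0$)
$A{\left(S \right)} = 7$ ($A{\left(S \right)} = 3 + \left(0 + 2\right)^{2} = 3 + 2^{2} = 3 + 4 = 7$)
$\left(\left(\frac{552}{-1217} - \frac{1225}{-931}\right) - 2213\right) + A{\left(6 \right)} = \left(\left(\frac{552}{-1217} - \frac{1225}{-931}\right) - 2213\right) + 7 = \left(\left(552 \left(- \frac{1}{1217}\right) - - \frac{25}{19}\right) - 2213\right) + 7 = \left(\left(- \frac{552}{1217} + \frac{25}{19}\right) - 2213\right) + 7 = \left(\frac{19937}{23123} - 2213\right) + 7 = - \frac{51151262}{23123} + 7 = - \frac{50989401}{23123}$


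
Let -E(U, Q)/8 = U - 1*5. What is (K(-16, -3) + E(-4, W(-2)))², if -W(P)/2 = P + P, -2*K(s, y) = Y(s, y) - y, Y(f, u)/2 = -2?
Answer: 21025/4 ≈ 5256.3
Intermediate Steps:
Y(f, u) = -4 (Y(f, u) = 2*(-2) = -4)
K(s, y) = 2 + y/2 (K(s, y) = -(-4 - y)/2 = 2 + y/2)
W(P) = -4*P (W(P) = -2*(P + P) = -4*P)
E(U, Q) = 40 - 8*U (E(U, Q) = -8*(U - 1*5) = -8*(U - 5) = -8*(-5 + U) = 40 - 8*U)
(K(-16, -3) + E(-4, W(-2)))² = ((2 + (½)*(-3)) + (40 - 8*(-4)))² = ((2 - 3/2) + (40 + 32))² = (½ + 72)² = (145/2)² = 21025/4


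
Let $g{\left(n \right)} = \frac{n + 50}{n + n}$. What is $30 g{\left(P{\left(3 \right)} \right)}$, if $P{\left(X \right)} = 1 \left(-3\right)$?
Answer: $-235$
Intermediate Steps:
$P{\left(X \right)} = -3$
$g{\left(n \right)} = \frac{50 + n}{2 n}$
$30 g{\left(P{\left(3 \right)} \right)} = 30 \frac{50 - 3}{2 \left(-3\right)} = 30 \cdot \frac{1}{2} \left(- \frac{1}{3}\right) 47 = 30 \left(- \frac{47}{6}\right) = -235$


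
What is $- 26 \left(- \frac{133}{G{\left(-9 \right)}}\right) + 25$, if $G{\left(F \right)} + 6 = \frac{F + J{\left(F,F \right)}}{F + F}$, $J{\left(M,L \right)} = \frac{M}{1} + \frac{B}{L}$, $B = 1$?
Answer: $- \frac{539971}{809} \approx -667.46$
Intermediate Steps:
$J{\left(M,L \right)} = M + \frac{1}{L}$ ($J{\left(M,L \right)} = \frac{M}{1} + 1 \frac{1}{L} = M 1 + \frac{1}{L} = M + \frac{1}{L}$)
$G{\left(F \right)} = -6 + \frac{\frac{1}{F} + 2 F}{2 F}$ ($G{\left(F \right)} = -6 + \frac{F + \left(F + \frac{1}{F}\right)}{F + F} = -6 + \frac{\frac{1}{F} + 2 F}{2 F}$)
$- 26 \left(- \frac{133}{G{\left(-9 \right)}}\right) + 25 = - 26 \left(- \frac{133}{-5 + \frac{1}{2 \cdot 81}}\right) + 25 = - 26 \left(- \frac{133}{-5 + \frac{1}{2} \cdot \frac{1}{81}}\right) + 25 = - 26 \left(- \frac{133}{-5 + \frac{1}{162}}\right) + 25 = - 26 \left(- \frac{133}{- \frac{809}{162}}\right) + 25 = - 26 \left(\left(-133\right) \left(- \frac{162}{809}\right)\right) + 25 = \left(-26\right) \frac{21546}{809} + 25 = - \frac{560196}{809} + 25 = - \frac{539971}{809}$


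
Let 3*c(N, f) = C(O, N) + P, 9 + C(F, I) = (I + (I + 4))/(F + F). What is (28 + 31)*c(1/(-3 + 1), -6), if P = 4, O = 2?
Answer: -1003/12 ≈ -83.583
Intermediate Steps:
C(F, I) = -9 + (4 + 2*I)/(2*F) (C(F, I) = -9 + (I + (I + 4))/(F + F) = -9 + (I + (4 + I))/((2*F)) = -9 + (4 + 2*I)*(1/(2*F)) = -9 + (4 + 2*I)/(2*F))
c(N, f) = -4/3 + N/6 (c(N, f) = ((2 + N - 9*2)/2 + 4)/3 = ((2 + N - 18)/2 + 4)/3 = ((-16 + N)/2 + 4)/3 = ((-8 + N/2) + 4)/3 = (-4 + N/2)/3 = -4/3 + N/6)
(28 + 31)*c(1/(-3 + 1), -6) = (28 + 31)*(-4/3 + 1/(6*(-3 + 1))) = 59*(-4/3 + (1/6)/(-2)) = 59*(-4/3 + (1/6)*(-1/2)) = 59*(-4/3 - 1/12) = 59*(-17/12) = -1003/12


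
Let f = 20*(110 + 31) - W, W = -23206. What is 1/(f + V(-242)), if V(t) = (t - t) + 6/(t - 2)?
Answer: 122/3175169 ≈ 3.8423e-5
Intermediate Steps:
f = 26026 (f = 20*(110 + 31) - 1*(-23206) = 20*141 + 23206 = 2820 + 23206 = 26026)
V(t) = 6/(-2 + t) (V(t) = 0 + 6/(-2 + t) = 6/(-2 + t))
1/(f + V(-242)) = 1/(26026 + 6/(-2 - 242)) = 1/(26026 + 6/(-244)) = 1/(26026 + 6*(-1/244)) = 1/(26026 - 3/122) = 1/(3175169/122) = 122/3175169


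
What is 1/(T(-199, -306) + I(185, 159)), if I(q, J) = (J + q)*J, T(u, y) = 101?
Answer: 1/54797 ≈ 1.8249e-5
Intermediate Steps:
I(q, J) = J*(J + q)
1/(T(-199, -306) + I(185, 159)) = 1/(101 + 159*(159 + 185)) = 1/(101 + 159*344) = 1/(101 + 54696) = 1/54797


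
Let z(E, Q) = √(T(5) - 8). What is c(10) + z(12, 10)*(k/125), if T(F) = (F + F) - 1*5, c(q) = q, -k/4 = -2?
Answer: 10 + 8*I*√3/125 ≈ 10.0 + 0.11085*I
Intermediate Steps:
k = 8 (k = -4*(-2) = 8)
T(F) = -5 + 2*F (T(F) = 2*F - 5 = -5 + 2*F)
z(E, Q) = I*√3 (z(E, Q) = √((-5 + 2*5) - 8) = √((-5 + 10) - 8) = √(5 - 8) = √(-3) = I*√3)
c(10) + z(12, 10)*(k/125) = 10 + (I*√3)*(8/125) = 10 + 8*I*√3/125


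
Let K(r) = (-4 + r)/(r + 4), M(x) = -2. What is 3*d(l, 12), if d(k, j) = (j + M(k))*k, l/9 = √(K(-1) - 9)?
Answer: 360*I*√6 ≈ 881.82*I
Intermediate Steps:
K(r) = (-4 + r)/(4 + r)
l = 12*I*√6 (l = 9*√((-4 - 1)/(4 - 1) - 9) = 9*√(-5/3 - 9) = 9*√(-32/3) = 9*(4*I*√6/3) = 12*I*√6 ≈ 29.394*I)
d(k, j) = k*(-2 + j) (d(k, j) = (j - 2)*k = (-2 + j)*k = k*(-2 + j))
3*d(l, 12) = 3*((12*I*√6)*(-2 + 12)) = 3*((12*I*√6)*10) = 3*(120*I*√6) = 360*I*√6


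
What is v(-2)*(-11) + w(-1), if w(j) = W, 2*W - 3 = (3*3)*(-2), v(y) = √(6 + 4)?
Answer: -15/2 - 11*√10 ≈ -42.285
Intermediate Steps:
v(y) = √10
W = -15/2 (W = 3/2 + ((3*3)*(-2))/2 = 3/2 + (9*(-2))/2 = 3/2 + (½)*(-18) = 3/2 - 9 = -15/2 ≈ -7.5000)
w(j) = -15/2
v(-2)*(-11) + w(-1) = √10*(-11) - 15/2 = -11*√10 - 15/2 = -15/2 - 11*√10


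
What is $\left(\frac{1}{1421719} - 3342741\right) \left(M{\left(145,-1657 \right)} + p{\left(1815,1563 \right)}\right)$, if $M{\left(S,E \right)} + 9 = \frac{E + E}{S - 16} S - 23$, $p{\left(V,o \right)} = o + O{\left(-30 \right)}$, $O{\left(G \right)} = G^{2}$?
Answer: $\frac{793329293177893318}{183401751} \approx 4.3256 \cdot 10^{9}$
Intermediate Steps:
$p{\left(V,o \right)} = 900 + o$ ($p{\left(V,o \right)} = o + \left(-30\right)^{2} = o + 900 = 900 + o$)
$M{\left(S,E \right)} = -32 + \frac{2 E S}{-16 + S}$ ($M{\left(S,E \right)} = -9 + \left(\frac{E + E}{S - 16} S - 23\right) = -9 + \left(\frac{2 E}{-16 + S} S - 23\right) = -9 + \left(\frac{2 E S}{-16 + S} - 23\right) = -9 + \left(-23 + \frac{2 E S}{-16 + S}\right) = -32 + \frac{2 E S}{-16 + S}$)
$\left(\frac{1}{1421719} - 3342741\right) \left(M{\left(145,-1657 \right)} + p{\left(1815,1563 \right)}\right) = \left(\frac{1}{1421719} - 3342741\right) \left(\frac{2 \left(256 - 2320 - 240265\right)}{-16 + 145} + \left(900 + 1563\right)\right) = \left(\frac{1}{1421719} - 3342741\right) \left(\frac{2 \left(256 - 2320 - 240265\right)}{129} + 2463\right) = - \frac{4752438391778 \left(2 \cdot \frac{1}{129} \left(-242329\right) + 2463\right)}{1421719} = - \frac{4752438391778 \left(- \frac{484658}{129} + 2463\right)}{1421719} = \left(- \frac{4752438391778}{1421719}\right) \left(- \frac{166931}{129}\right) = \frac{793329293177893318}{183401751}$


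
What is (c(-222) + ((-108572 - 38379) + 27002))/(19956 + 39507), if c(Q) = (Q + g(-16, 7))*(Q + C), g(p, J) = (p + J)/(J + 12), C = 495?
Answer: -1144334/376599 ≈ -3.0386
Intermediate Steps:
g(p, J) = (J + p)/(12 + J)
c(Q) = (495 + Q)*(-9/19 + Q) (c(Q) = (Q + (7 - 16)/(12 + 7))*(Q + 495) = (Q - 9/19)*(495 + Q) = (-9/19 + Q)*(495 + Q) = (495 + Q)*(-9/19 + Q))
(c(-222) + ((-108572 - 38379) + 27002))/(19956 + 39507) = ((-4455/19 + (-222)² + (9396/19)*(-222)) + ((-108572 - 38379) + 27002))/(19956 + 39507) = ((-4455/19 + 49284 - 2085912/19) + (-146951 + 27002))/59463 = (-1153971/19 - 119949)*(1/59463) = -3433002/19*1/59463 = -1144334/376599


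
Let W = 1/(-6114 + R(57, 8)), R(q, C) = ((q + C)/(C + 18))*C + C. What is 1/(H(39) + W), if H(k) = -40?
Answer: -6086/243441 ≈ -0.025000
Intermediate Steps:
R(q, C) = C + C*(C + q)/(18 + C) (R(q, C) = ((C + q)/(18 + C))*C + C = C*(C + q)/(18 + C) + C = C + C*(C + q)/(18 + C))
W = -1/6086 (W = 1/(-6114 + 8*(18 + 57 + 2*8)/(18 + 8)) = 1/(-6114 + 8*(18 + 57 + 16)/26) = 1/(-6114 + 8*(1/26)*91) = 1/(-6114 + 28) = 1/(-6086) = -1/6086 ≈ -0.00016431)
1/(H(39) + W) = 1/(-40 - 1/6086) = 1/(-243441/6086) = -6086/243441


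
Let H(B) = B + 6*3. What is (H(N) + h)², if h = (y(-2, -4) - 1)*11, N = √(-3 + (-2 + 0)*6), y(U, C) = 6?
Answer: (73 + I*√15)² ≈ 5314.0 + 565.46*I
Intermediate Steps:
N = I*√15 (N = √(-3 - 2*6) = √(-3 - 12) = √(-15) = I*√15 ≈ 3.873*I)
H(B) = 18 + B (H(B) = B + 18 = 18 + B)
h = 55 (h = (6 - 1)*11 = 5*11 = 55)
(H(N) + h)² = ((18 + I*√15) + 55)² = (73 + I*√15)²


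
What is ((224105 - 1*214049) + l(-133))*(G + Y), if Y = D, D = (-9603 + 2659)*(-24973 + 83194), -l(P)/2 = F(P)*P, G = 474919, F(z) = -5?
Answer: -3523660937830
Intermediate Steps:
l(P) = 10*P (l(P) = -(-10)*P = 10*P)
D = -404286624 (D = -6944*58221 = -404286624)
Y = -404286624
((224105 - 1*214049) + l(-133))*(G + Y) = ((224105 - 1*214049) + 10*(-133))*(474919 - 404286624) = ((224105 - 214049) - 1330)*(-403811705) = (10056 - 1330)*(-403811705) = 8726*(-403811705) = -3523660937830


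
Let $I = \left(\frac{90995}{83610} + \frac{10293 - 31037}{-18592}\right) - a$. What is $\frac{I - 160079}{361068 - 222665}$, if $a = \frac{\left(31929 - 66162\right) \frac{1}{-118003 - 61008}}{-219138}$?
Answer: $- \frac{2905165325431455622169}{2511816870244168408068} \approx -1.1566$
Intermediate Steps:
$a = - \frac{11411}{13076037506}$ ($a = - \frac{34233}{-179011} \left(- \frac{1}{219138}\right) = \left(-34233\right) \left(- \frac{1}{179011}\right) \left(- \frac{1}{219138}\right) = \frac{34233}{179011} \left(- \frac{1}{219138}\right) = - \frac{11411}{13076037506} \approx -8.7266 \cdot 10^{-7}$)
$I = \frac{40000839045989755}{18148572431552556}$ ($I = \left(\frac{90995}{83610} + \frac{10293 - 31037}{-18592}\right) - - \frac{11411}{13076037506} = \left(90995 \cdot \frac{1}{83610} + \left(10293 - 31037\right) \left(- \frac{1}{18592}\right)\right) + \frac{11411}{13076037506} = \left(\frac{18199}{16722} - - \frac{2593}{2324}\right) + \frac{11411}{13076037506} = \left(\frac{18199}{16722} + \frac{2593}{2324}\right) + \frac{11411}{13076037506} = \frac{42827311}{19430964} + \frac{11411}{13076037506} = \frac{40000839045989755}{18148572431552556} \approx 2.2041$)
$\frac{I - 160079}{361068 - 222665} = \frac{\frac{40000839045989755}{18148572431552556} - 160079}{361068 - 222665} = - \frac{2905165325431455622169}{18148572431552556 \cdot 138403} = \left(- \frac{2905165325431455622169}{18148572431552556}\right) \frac{1}{138403} = - \frac{2905165325431455622169}{2511816870244168408068}$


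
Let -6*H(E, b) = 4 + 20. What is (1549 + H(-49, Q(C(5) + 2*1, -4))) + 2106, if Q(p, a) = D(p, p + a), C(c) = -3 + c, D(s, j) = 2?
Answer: 3651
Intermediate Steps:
Q(p, a) = 2
H(E, b) = -4 (H(E, b) = -(4 + 20)/6 = -1/6*24 = -4)
(1549 + H(-49, Q(C(5) + 2*1, -4))) + 2106 = (1549 - 4) + 2106 = 1545 + 2106 = 3651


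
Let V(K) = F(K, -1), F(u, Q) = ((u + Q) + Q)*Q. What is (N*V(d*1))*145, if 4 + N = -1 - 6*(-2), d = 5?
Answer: -3045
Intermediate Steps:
F(u, Q) = Q*(u + 2*Q) (F(u, Q) = ((Q + u) + Q)*Q = (u + 2*Q)*Q = Q*(u + 2*Q))
N = 7 (N = -4 + (-1 - 6*(-2)) = -4 + (-1 + 12) = -4 + 11 = 7)
V(K) = 2 - K (V(K) = -(K + 2*(-1)) = -(K - 2) = -(-2 + K) = 2 - K)
(N*V(d*1))*145 = (7*(2 - 5))*145 = (7*(-3))*145 = -21*145 = -3045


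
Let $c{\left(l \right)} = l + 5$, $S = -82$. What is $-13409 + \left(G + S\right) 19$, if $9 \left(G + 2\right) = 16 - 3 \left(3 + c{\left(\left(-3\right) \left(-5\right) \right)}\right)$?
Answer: $- \frac{136052}{9} \approx -15117.0$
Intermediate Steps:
$c{\left(l \right)} = 5 + l$
$G = - \frac{71}{9}$ ($G = -2 + \frac{16 - 3 \left(3 + \left(5 - -15\right)\right)}{9} = -2 + \frac{16 - 3 \left(3 + \left(5 + 15\right)\right)}{9} = -2 + \frac{16 - 3 \left(3 + 20\right)}{9} = -2 + \frac{16 - 69}{9} = -2 + \frac{1}{9} \left(-53\right) = -2 - \frac{53}{9} = - \frac{71}{9} \approx -7.8889$)
$-13409 + \left(G + S\right) 19 = -13409 + \left(- \frac{71}{9} - 82\right) 19 = -13409 - \frac{15371}{9} = - \frac{136052}{9}$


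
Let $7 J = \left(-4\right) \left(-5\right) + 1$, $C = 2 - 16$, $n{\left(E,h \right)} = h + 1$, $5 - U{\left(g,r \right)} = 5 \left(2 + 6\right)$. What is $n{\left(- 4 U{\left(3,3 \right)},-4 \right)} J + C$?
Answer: $-23$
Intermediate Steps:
$U{\left(g,r \right)} = -35$ ($U{\left(g,r \right)} = 5 - 5 \left(2 + 6\right) = 5 - 5 \cdot 8 = 5 - 40 = -35$)
$n{\left(E,h \right)} = 1 + h$
$C = -14$ ($C = 2 - 16 = -14$)
$J = 3$ ($J = \frac{\left(-4\right) \left(-5\right) + 1}{7} = \frac{20 + 1}{7} = \frac{1}{7} \cdot 21 = 3$)
$n{\left(- 4 U{\left(3,3 \right)},-4 \right)} J + C = \left(1 - 4\right) 3 - 14 = \left(-3\right) 3 - 14 = -9 - 14 = -23$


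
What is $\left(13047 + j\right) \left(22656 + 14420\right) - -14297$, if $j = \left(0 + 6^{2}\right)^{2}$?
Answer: $531795365$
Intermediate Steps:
$j = 1296$ ($j = \left(0 + 36\right)^{2} = 36^{2} = 1296$)
$\left(13047 + j\right) \left(22656 + 14420\right) - -14297 = \left(13047 + 1296\right) \left(22656 + 14420\right) - -14297 = 14343 \cdot 37076 + 14297 = 531781068 + 14297 = 531795365$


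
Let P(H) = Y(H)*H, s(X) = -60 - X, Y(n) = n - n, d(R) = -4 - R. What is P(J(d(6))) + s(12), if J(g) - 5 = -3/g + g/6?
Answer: -72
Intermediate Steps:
Y(n) = 0
J(g) = 5 - 3/g + g/6 (J(g) = 5 + (-3/g + g/6) = 5 - 3/g + g/6)
P(H) = 0 (P(H) = 0*H = 0)
P(J(d(6))) + s(12) = 0 + (-60 - 1*12) = 0 + (-60 - 12) = 0 - 72 = -72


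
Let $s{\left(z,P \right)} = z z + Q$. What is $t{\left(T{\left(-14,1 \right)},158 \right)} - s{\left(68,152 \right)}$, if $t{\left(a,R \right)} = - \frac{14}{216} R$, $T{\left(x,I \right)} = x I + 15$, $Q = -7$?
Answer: $- \frac{249871}{54} \approx -4627.2$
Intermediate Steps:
$T{\left(x,I \right)} = 15 + I x$ ($T{\left(x,I \right)} = I x + 15 = 15 + I x$)
$s{\left(z,P \right)} = -7 + z^{2}$ ($s{\left(z,P \right)} = z z - 7 = z^{2} - 7 = -7 + z^{2}$)
$t{\left(a,R \right)} = - \frac{7 R}{108}$ ($t{\left(a,R \right)} = \left(-14\right) \frac{1}{216} R = - \frac{7 R}{108}$)
$t{\left(T{\left(-14,1 \right)},158 \right)} - s{\left(68,152 \right)} = \left(- \frac{7}{108}\right) 158 - \left(-7 + 68^{2}\right) = - \frac{553}{54} - \left(-7 + 4624\right) = - \frac{553}{54} - 4617 = - \frac{249871}{54}$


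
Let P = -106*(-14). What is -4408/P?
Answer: -1102/371 ≈ -2.9704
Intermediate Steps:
P = 1484
-4408/P = -4408/1484 = -4408*1/1484 = -1102/371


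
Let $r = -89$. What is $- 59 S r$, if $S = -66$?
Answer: $-346566$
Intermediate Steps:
$- 59 S r = \left(-59\right) \left(-66\right) \left(-89\right) = 3894 \left(-89\right) = -346566$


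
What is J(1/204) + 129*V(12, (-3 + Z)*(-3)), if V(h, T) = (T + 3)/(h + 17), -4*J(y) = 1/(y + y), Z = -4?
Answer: 4713/58 ≈ 81.259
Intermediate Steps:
J(y) = -1/(8*y) (J(y) = -1/(4*(y + y)) = -1/(2*y)/4 = -1/(8*y))
V(h, T) = (3 + T)/(17 + h)
J(1/204) + 129*V(12, (-3 + Z)*(-3)) = -1/(8*(1/204)) + 129*((3 + (-3 - 4)*(-3))/(17 + 12)) = -1/(8*1/204) + 129*((3 - 7*(-3))/29) = -1/8*204 + 129*((3 + 21)/29) = -51/2 + 129*((1/29)*24) = -51/2 + 129*(24/29) = -51/2 + 3096/29 = 4713/58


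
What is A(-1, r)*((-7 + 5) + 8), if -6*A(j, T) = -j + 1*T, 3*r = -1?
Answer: -⅔ ≈ -0.66667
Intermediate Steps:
r = -⅓ (r = (⅓)*(-1) = -⅓ ≈ -0.33333)
A(j, T) = -T/6 + j/6 (A(j, T) = -(-j + 1*T)/6 = -(-j + T)/6 = -(T - j)/6 = -T/6 + j/6)
A(-1, r)*((-7 + 5) + 8) = (-⅙*(-⅓) + (⅙)*(-1))*((-7 + 5) + 8) = (1/18 - ⅙)*(-2 + 8) = -⅑*6 = -⅔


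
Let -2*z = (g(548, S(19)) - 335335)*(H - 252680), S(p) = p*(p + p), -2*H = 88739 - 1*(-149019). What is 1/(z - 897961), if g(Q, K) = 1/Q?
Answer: -1096/68279995814917 ≈ -1.6052e-11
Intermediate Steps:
H = -118879 (H = -(88739 - 1*(-149019))/2 = -(88739 + 149019)/2 = -1/2*237758 = -118879)
S(p) = 2*p**2 (S(p) = p*(2*p) = 2*p**2)
z = -68279011649661/1096 (z = -(1/548 - 335335)*(-118879 - 252680)/2 = -(1/548 - 335335)*(-371559)/2 = -(-183763579)*(-371559)/1096 = -1/2*68279011649661/548 = -68279011649661/1096 ≈ -6.2298e+10)
1/(z - 897961) = 1/(-68279011649661/1096 - 897961) = 1/(-68279995814917/1096) = -1096/68279995814917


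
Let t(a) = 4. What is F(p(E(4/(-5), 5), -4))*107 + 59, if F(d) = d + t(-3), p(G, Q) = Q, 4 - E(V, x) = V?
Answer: 59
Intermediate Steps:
E(V, x) = 4 - V
F(d) = 4 + d (F(d) = d + 4 = 4 + d)
F(p(E(4/(-5), 5), -4))*107 + 59 = (4 - 4)*107 + 59 = 0*107 + 59 = 0 + 59 = 59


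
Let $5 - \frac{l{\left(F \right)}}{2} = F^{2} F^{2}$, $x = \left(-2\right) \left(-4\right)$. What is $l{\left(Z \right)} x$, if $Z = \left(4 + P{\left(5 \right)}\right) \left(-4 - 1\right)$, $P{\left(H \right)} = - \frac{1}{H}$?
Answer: $-2085056$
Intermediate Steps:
$Z = -19$ ($Z = \left(4 - \frac{1}{5}\right) \left(-4 - 1\right) = \left(4 - \frac{1}{5}\right) \left(-5\right) = \frac{19}{5} \left(-5\right) = -19$)
$x = 8$
$l{\left(F \right)} = 10 - 2 F^{4}$ ($l{\left(F \right)} = 10 - 2 F^{2} F^{2} = 10 - 2 F^{4}$)
$l{\left(Z \right)} x = \left(10 - 2 \left(-19\right)^{4}\right) 8 = \left(10 - 260642\right) 8 = \left(-260632\right) 8 = -2085056$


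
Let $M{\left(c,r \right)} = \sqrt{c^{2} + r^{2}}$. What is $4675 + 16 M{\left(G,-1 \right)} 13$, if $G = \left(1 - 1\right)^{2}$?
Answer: $4883$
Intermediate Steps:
$G = 0$ ($G = 0^{2} = 0$)
$4675 + 16 M{\left(G,-1 \right)} 13 = 4675 + 16 \sqrt{0^{2} + \left(-1\right)^{2}} \cdot 13 = 4675 + 16 \sqrt{0 + 1} \cdot 13 = 4675 + 16 \sqrt{1} \cdot 13 = 4675 + 16 \cdot 1 \cdot 13 = 4675 + 16 \cdot 13 = 4675 + 208 = 4883$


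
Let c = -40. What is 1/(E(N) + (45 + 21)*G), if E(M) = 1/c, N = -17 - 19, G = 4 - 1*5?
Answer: -40/2641 ≈ -0.015146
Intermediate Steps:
G = -1 (G = 4 - 5 = -1)
N = -36
E(M) = -1/40 (E(M) = 1/(-40) = -1/40)
1/(E(N) + (45 + 21)*G) = 1/(-1/40 + (45 + 21)*(-1)) = 1/(-1/40 + 66*(-1)) = 1/(-1/40 - 66) = 1/(-2641/40) = -40/2641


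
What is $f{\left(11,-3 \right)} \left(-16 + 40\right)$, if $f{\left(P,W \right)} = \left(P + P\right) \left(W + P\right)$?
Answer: $4224$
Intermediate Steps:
$f{\left(P,W \right)} = 2 P \left(P + W\right)$
$f{\left(11,-3 \right)} \left(-16 + 40\right) = 2 \cdot 11 \left(11 - 3\right) \left(-16 + 40\right) = 2 \cdot 11 \cdot 8 \cdot 24 = 176 \cdot 24 = 4224$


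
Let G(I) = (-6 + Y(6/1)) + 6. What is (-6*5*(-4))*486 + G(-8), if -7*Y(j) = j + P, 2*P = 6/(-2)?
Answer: 816471/14 ≈ 58319.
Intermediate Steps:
P = -3/2 (P = (6/(-2))/2 = (6*(-1/2))/2 = (1/2)*(-3) = -3/2 ≈ -1.5000)
Y(j) = 3/14 - j/7 (Y(j) = -(j - 3/2)/7 = -(-3/2 + j)/7 = 3/14 - j/7)
G(I) = -9/14 (G(I) = (-6 + (3/14 - 6/(7*1))) + 6 = (-6 + (3/14 - 6/7)) + 6 = (-6 - 9/14) + 6 = -93/14 + 6 = -9/14)
(-6*5*(-4))*486 + G(-8) = (-6*5*(-4))*486 - 9/14 = -30*(-4)*486 - 9/14 = 120*486 - 9/14 = 58320 - 9/14 = 816471/14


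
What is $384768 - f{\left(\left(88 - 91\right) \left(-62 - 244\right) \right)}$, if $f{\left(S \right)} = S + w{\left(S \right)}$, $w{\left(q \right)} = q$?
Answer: $382932$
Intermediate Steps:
$f{\left(S \right)} = 2 S$ ($f{\left(S \right)} = S + S = 2 S$)
$384768 - f{\left(\left(88 - 91\right) \left(-62 - 244\right) \right)} = 384768 - 2 \left(88 - 91\right) \left(-62 - 244\right) = 384768 - 2 \left(88 - 91\right) \left(-306\right) = 384768 - 2 \left(\left(-3\right) \left(-306\right)\right) = 384768 - 2 \cdot 918 = 384768 - 1836 = 382932$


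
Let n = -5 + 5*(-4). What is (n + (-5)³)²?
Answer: 22500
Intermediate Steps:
n = -25 (n = -5 - 20 = -25)
(n + (-5)³)² = (-25 + (-5)³)² = (-25 - 125)² = (-150)² = 22500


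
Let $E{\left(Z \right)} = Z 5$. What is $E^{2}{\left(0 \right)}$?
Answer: $0$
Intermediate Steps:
$E{\left(Z \right)} = 5 Z$
$E^{2}{\left(0 \right)} = \left(5 \cdot 0\right)^{2} = 0^{2} = 0$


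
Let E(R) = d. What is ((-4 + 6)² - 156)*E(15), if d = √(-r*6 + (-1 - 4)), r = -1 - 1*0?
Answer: -152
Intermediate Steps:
r = -1 (r = -1 + 0 = -1)
d = 1 (d = √(-1*(-1)*6 + (-1 - 4)) = √(1*6 - 5) = √(6 - 5) = √1 = 1)
E(R) = 1
((-4 + 6)² - 156)*E(15) = ((-4 + 6)² - 156)*1 = (2² - 156)*1 = (4 - 156)*1 = -152*1 = -152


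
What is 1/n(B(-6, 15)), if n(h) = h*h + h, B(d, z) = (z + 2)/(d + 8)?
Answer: 4/323 ≈ 0.012384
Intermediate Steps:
B(d, z) = (2 + z)/(8 + d)
n(h) = h + h**2 (n(h) = h**2 + h = h + h**2)
1/n(B(-6, 15)) = 1/(((2 + 15)/(8 - 6))*(1 + (2 + 15)/(8 - 6))) = 1/((17/2)*(1 + 17/2)) = 1/(((1/2)*17)*(1 + (1/2)*17)) = 1/(17*(1 + 17/2)/2) = 1/((17/2)*(19/2)) = 1/(323/4) = 4/323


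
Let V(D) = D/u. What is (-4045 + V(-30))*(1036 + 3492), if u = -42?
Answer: -128187680/7 ≈ -1.8313e+7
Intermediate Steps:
V(D) = -D/42 (V(D) = D/(-42) = D*(-1/42) = -D/42)
(-4045 + V(-30))*(1036 + 3492) = (-4045 - 1/42*(-30))*(1036 + 3492) = (-4045 + 5/7)*4528 = -28310/7*4528 = -128187680/7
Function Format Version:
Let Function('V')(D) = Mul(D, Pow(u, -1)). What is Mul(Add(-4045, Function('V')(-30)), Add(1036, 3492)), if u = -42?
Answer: Rational(-128187680, 7) ≈ -1.8313e+7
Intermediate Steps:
Function('V')(D) = Mul(Rational(-1, 42), D) (Function('V')(D) = Mul(D, Pow(-42, -1)) = Mul(D, Rational(-1, 42)) = Mul(Rational(-1, 42), D))
Mul(Add(-4045, Function('V')(-30)), Add(1036, 3492)) = Mul(Add(-4045, Mul(Rational(-1, 42), -30)), Add(1036, 3492)) = Mul(Add(-4045, Rational(5, 7)), 4528) = Mul(Rational(-28310, 7), 4528) = Rational(-128187680, 7)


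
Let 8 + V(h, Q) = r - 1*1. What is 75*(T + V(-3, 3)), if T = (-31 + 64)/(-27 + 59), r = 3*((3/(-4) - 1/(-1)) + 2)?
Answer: -2925/32 ≈ -91.406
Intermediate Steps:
r = 27/4 (r = 3*((3*(-¼) - 1*(-1)) + 2) = 3*((-¾ + 1) + 2) = 3*(¼ + 2) = 3*(9/4) = 27/4 ≈ 6.7500)
T = 33/32 ≈ 1.0313
V(h, Q) = -9/4 (V(h, Q) = -8 + (27/4 - 1*1) = -8 + (27/4 - 1) = -8 + 23/4 = -9/4)
75*(T + V(-3, 3)) = 75*(33/32 - 9/4) = 75*(-39/32) = -2925/32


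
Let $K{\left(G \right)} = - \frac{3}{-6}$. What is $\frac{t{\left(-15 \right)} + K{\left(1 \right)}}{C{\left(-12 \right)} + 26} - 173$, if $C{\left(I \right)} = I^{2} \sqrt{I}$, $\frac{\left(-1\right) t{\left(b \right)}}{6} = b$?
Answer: $\frac{- 99648 \sqrt{3} + 8815 i}{4 \left(- 13 i + 144 \sqrt{3}\right)} \approx -172.99 - 0.18093 i$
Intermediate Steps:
$t{\left(b \right)} = - 6 b$
$K{\left(G \right)} = \frac{1}{2}$ ($K{\left(G \right)} = \left(-3\right) \left(- \frac{1}{6}\right) = \frac{1}{2}$)
$C{\left(I \right)} = I^{\frac{5}{2}}$
$\frac{t{\left(-15 \right)} + K{\left(1 \right)}}{C{\left(-12 \right)} + 26} - 173 = \frac{\left(-6\right) \left(-15\right) + \frac{1}{2}}{\left(-12\right)^{\frac{5}{2}} + 26} - 173 = \frac{90 + \frac{1}{2}}{288 i \sqrt{3} + 26} - 173 = \frac{181}{2 \left(26 + 288 i \sqrt{3}\right)} - 173 = -173 + \frac{181}{2 \left(26 + 288 i \sqrt{3}\right)}$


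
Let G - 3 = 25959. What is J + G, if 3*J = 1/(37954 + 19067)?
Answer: 4441137607/171063 ≈ 25962.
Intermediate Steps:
G = 25962 (G = 3 + 25959 = 25962)
J = 1/171063 (J = 1/(3*(37954 + 19067)) = (⅓)/57021 = (⅓)*(1/57021) = 1/171063 ≈ 5.8458e-6)
J + G = 1/171063 + 25962 = 4441137607/171063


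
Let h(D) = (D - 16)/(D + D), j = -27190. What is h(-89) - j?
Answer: 4839925/178 ≈ 27191.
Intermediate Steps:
h(D) = (-16 + D)/(2*D) (h(D) = (-16 + D)/((2*D)) = (-16 + D)*(1/(2*D)) = (-16 + D)/(2*D))
h(-89) - j = (1/2)*(-16 - 89)/(-89) - 1*(-27190) = (1/2)*(-1/89)*(-105) + 27190 = 105/178 + 27190 = 4839925/178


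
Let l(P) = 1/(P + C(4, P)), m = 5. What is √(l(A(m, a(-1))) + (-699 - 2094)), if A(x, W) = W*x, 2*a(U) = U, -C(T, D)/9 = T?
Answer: I*√16559851/77 ≈ 52.849*I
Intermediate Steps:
C(T, D) = -9*T
a(U) = U/2
l(P) = 1/(-36 + P) (l(P) = 1/(P - 9*4) = 1/(P - 36) = 1/(-36 + P))
√(l(A(m, a(-1))) + (-699 - 2094)) = √(1/(-36 + ((½)*(-1))*5) + (-699 - 2094)) = √(1/(-36 - ½*5) - 2793) = √(1/(-36 - 5/2) - 2793) = √(1/(-77/2) - 2793) = √(-2/77 - 2793) = √(-215063/77) = I*√16559851/77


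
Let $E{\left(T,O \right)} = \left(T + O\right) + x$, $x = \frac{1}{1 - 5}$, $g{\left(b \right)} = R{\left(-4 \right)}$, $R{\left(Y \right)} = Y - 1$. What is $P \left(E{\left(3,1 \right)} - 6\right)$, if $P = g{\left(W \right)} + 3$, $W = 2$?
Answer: $\frac{9}{2} \approx 4.5$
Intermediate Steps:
$R{\left(Y \right)} = -1 + Y$
$g{\left(b \right)} = -5$ ($g{\left(b \right)} = -1 - 4 = -5$)
$x = - \frac{1}{4}$ ($x = \frac{1}{-4} = - \frac{1}{4} \approx -0.25$)
$P = -2$ ($P = -5 + 3 = -2$)
$E{\left(T,O \right)} = - \frac{1}{4} + O + T$ ($E{\left(T,O \right)} = \left(T + O\right) - \frac{1}{4} = \left(O + T\right) - \frac{1}{4} = - \frac{1}{4} + O + T$)
$P \left(E{\left(3,1 \right)} - 6\right) = - 2 \left(\left(- \frac{1}{4} + 1 + 3\right) - 6\right) = - 2 \left(\frac{15}{4} - 6\right) = \left(-2\right) \left(- \frac{9}{4}\right) = \frac{9}{2}$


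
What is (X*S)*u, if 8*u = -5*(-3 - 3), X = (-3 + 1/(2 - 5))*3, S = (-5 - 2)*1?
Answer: 525/2 ≈ 262.50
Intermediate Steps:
S = -7 (S = -7*1 = -7)
X = -10 (X = (-3 + 1/(-3))*3 = (-3 - ⅓)*3 = -10/3*3 = -10)
u = 15/4 (u = (-5*(-3 - 3))/8 = (-5*(-6))/8 = (⅛)*30 = 15/4 ≈ 3.7500)
(X*S)*u = -10*(-7)*(15/4) = 70*(15/4) = 525/2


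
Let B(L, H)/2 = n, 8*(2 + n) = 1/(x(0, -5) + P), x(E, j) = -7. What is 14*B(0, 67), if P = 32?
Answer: -2793/50 ≈ -55.860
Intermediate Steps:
n = -399/200 (n = -2 + 1/(8*(-7 + 32)) = -2 + (⅛)/25 = -2 + (⅛)*(1/25) = -2 + 1/200 = -399/200 ≈ -1.9950)
B(L, H) = -399/100 (B(L, H) = 2*(-399/200) = -399/100)
14*B(0, 67) = 14*(-399/100) = -2793/50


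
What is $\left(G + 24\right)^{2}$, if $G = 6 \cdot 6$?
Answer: $3600$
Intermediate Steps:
$G = 36$
$\left(G + 24\right)^{2} = \left(36 + 24\right)^{2} = 60^{2} = 3600$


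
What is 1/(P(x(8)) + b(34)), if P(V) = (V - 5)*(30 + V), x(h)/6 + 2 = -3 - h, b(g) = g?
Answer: 1/4018 ≈ 0.00024888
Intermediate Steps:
x(h) = -30 - 6*h (x(h) = -12 + 6*(-3 - h) = -12 + (-18 - 6*h) = -30 - 6*h)
P(V) = (-5 + V)*(30 + V)
1/(P(x(8)) + b(34)) = 1/((-150 + (-30 - 6*8)² + 25*(-30 - 6*8)) + 34) = 1/((-150 + (-30 - 48)² + 25*(-30 - 48)) + 34) = 1/((-150 + (-78)² + 25*(-78)) + 34) = 1/((-150 + 6084 - 1950) + 34) = 1/(3984 + 34) = 1/4018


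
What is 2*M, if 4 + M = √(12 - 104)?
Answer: -8 + 4*I*√23 ≈ -8.0 + 19.183*I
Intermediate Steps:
M = -4 + 2*I*√23 (M = -4 + √(12 - 104) = -4 + √(-92) = -4 + 2*I*√23 ≈ -4.0 + 9.5917*I)
2*M = 2*(-4 + 2*I*√23) = -8 + 4*I*√23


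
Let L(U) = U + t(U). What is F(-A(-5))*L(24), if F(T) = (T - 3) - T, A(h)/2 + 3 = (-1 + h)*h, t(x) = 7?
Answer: -93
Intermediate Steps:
A(h) = -6 + 2*h*(-1 + h) (A(h) = -6 + 2*((-1 + h)*h) = -6 + 2*(h*(-1 + h)) = -6 + 2*h*(-1 + h))
F(T) = -3 (F(T) = (-3 + T) - T = -3)
L(U) = 7 + U (L(U) = U + 7 = 7 + U)
F(-A(-5))*L(24) = -3*(7 + 24) = -3*31 = -93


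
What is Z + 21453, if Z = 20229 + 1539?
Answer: 43221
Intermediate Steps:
Z = 21768
Z + 21453 = 21768 + 21453 = 43221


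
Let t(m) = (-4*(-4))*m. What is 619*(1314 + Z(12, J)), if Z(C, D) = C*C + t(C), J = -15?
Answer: 1021350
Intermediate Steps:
t(m) = 16*m
Z(C, D) = C**2 + 16*C (Z(C, D) = C*C + 16*C = C**2 + 16*C)
619*(1314 + Z(12, J)) = 619*(1314 + 12*(16 + 12)) = 619*(1314 + 12*28) = 619*(1314 + 336) = 619*1650 = 1021350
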